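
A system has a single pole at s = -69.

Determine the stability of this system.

Pole at s = -69 is in the left half-plane. Stable.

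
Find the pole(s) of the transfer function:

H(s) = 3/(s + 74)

Pole is where denominator = 0: s + 74 = 0, so s = -74.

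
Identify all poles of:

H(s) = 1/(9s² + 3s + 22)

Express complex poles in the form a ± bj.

Discriminant = 3² - 4×9×22 = 9 - 792 = -783 < 0, so the poles are a complex conjugate pair s = (-3 ± j√783)/(2×9). Real part = -3/(2×9) = -3/18 ≈ -0.1667; imaginary part = ±√783/(2×9) ≈ 1.5546. Poles: s = -0.1667 ± 1.5546j.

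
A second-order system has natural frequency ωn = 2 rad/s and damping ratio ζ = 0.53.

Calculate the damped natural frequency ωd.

ωd = ωn√(1 - ζ²) = 2√(1 - 0.53²) = 1.7 rad/s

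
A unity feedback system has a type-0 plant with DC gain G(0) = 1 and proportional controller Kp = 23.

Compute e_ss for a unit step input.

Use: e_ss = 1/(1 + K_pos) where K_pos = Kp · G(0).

K_pos = Kp · G(0) = 23 × 1 = 23. e_ss = 1/(1 + 23) = 0.0417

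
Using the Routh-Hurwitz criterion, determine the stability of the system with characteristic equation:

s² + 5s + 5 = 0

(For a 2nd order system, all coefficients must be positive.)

Coefficients: 1, 5, 5. All positive, so system is stable.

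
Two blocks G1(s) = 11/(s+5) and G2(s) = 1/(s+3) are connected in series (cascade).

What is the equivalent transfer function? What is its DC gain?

Series: multiply transfer functions. G_eq = 11/(s+5) × 1/(s+3) = 11/((s+5)(s+3)). DC gain = 11/(5×3) = 0.7333.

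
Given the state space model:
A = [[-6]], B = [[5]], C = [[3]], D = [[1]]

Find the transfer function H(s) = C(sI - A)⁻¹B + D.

(sI - A)⁻¹ = 1/(s + 6). H(s) = 3×5/(s + 6) + 1 = (s + 21)/(s + 6).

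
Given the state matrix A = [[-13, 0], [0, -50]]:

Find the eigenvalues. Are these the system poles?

For diagonal matrix, eigenvalues are diagonal entries: λ₁ = -13, λ₂ = -50. Eigenvalues of A = system poles.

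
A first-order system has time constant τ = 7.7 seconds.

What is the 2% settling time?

For first-order system, 2% settling time ≈ 4τ = 4 × 7.7 = 30.8 s.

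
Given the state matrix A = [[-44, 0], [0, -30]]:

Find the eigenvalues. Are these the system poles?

For diagonal matrix, eigenvalues are diagonal entries: λ₁ = -44, λ₂ = -30. Eigenvalues of A = system poles.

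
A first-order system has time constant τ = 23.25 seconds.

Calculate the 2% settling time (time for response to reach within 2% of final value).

For first-order system, 2% settling time ≈ 4τ = 4 × 23.25 = 93.0 s.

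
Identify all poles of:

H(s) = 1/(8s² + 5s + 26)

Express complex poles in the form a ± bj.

Discriminant = 5² - 4×8×26 = 25 - 832 = -807 < 0, so the poles are a complex conjugate pair s = (-5 ± j√807)/(2×8). Real part = -5/(2×8) = -5/16 = -0.3125; imaginary part = ±√807/(2×8) ≈ 1.7755. Poles: s = -0.3125 ± 1.7755j.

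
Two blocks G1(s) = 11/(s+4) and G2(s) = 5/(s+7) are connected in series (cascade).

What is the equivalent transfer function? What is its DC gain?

Series: multiply transfer functions. G_eq = 11/(s+4) × 5/(s+7) = 55/((s+4)(s+7)). DC gain = 55/(4×7) = 1.9643.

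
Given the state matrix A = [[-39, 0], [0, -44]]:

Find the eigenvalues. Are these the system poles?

For diagonal matrix, eigenvalues are diagonal entries: λ₁ = -39, λ₂ = -44. Eigenvalues of A = system poles.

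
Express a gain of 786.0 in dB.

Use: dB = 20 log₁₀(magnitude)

dB = 20 log₁₀(786.0) = 57.9 dB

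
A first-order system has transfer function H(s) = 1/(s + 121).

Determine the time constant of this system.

For H(s) = 1/(s + 1/τ), the pole is at -1/τ = -121, so τ = 1/121 = 0.0083 s.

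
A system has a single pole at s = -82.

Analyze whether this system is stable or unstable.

Pole at s = -82 is in the left half-plane. Stable.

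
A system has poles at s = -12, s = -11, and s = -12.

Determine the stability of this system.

All poles are in the left half-plane. System is stable.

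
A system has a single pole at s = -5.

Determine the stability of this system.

Pole at s = -5 is in the left half-plane. Stable.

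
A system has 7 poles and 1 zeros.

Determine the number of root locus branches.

Root locus has n branches where n = number of poles = 7.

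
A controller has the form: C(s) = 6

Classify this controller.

This is a Proportional (P) controller.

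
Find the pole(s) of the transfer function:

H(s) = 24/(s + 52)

Pole is where denominator = 0: s + 52 = 0, so s = -52.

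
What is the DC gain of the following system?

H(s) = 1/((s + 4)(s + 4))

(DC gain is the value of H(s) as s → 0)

DC gain = H(0) = 1/(4 × 4) = 1/16 = 0.0625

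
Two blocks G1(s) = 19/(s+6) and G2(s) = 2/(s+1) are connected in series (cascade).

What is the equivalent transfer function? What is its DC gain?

Series: multiply transfer functions. G_eq = 19/(s+6) × 2/(s+1) = 38/((s+6)(s+1)). DC gain = 38/(6×1) = 6.3333.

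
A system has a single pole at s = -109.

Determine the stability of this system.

Pole at s = -109 is in the left half-plane. Stable.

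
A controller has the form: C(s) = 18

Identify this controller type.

This is a Proportional (P) controller.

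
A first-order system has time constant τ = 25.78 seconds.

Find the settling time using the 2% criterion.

For first-order system, 2% settling time ≈ 4τ = 4 × 25.78 = 103.12 s.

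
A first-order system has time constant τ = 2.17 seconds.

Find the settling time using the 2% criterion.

For first-order system, 2% settling time ≈ 4τ = 4 × 2.17 = 8.68 s.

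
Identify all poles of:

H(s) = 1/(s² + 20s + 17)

Discriminant = 20² - 4×1×17 = 400 - 68 = 332 > 0, so two distinct real poles. Using quadratic formula: s = (-20 ± √332)/(2×1) = (-20 ± √332)/2, with √332 ≈ 18.2209. s₁ ≈ -0.8896, s₂ ≈ -19.1104. Poles: s₁ = -0.8896, s₂ = -19.1104.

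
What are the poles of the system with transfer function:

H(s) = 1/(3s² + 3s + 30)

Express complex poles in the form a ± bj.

Discriminant = 3² - 4×3×30 = 9 - 360 = -351 < 0, so the poles are a complex conjugate pair s = (-3 ± j√351)/(2×3). Real part = -3/(2×3) = -3/6 = -0.5; imaginary part = ±√351/(2×3) ≈ 3.1225. Poles: s = -0.5 ± 3.1225j.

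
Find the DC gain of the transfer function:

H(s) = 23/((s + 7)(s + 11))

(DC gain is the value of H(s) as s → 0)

DC gain = H(0) = 23/(7 × 11) = 23/77 = 0.2987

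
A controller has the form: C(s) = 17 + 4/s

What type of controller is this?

This is a Proportional-Integral (PI) controller.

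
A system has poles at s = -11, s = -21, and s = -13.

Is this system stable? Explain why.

All poles are in the left half-plane. System is stable.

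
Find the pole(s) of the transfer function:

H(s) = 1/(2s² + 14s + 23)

Discriminant = 14² - 4×2×23 = 196 - 184 = 12 > 0, so two distinct real poles. Using quadratic formula: s = (-14 ± √12)/(2×2) = (-14 ± √12)/4, with √12 ≈ 3.4641. s₁ ≈ -2.6340, s₂ ≈ -4.3660. Poles: s₁ = -2.6340, s₂ = -4.3660.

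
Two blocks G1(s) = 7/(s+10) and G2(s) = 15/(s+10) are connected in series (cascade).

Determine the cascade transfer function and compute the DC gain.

Series: multiply transfer functions. G_eq = 7/(s+10) × 15/(s+10) = 105/((s+10)(s+10)). DC gain = 105/(10×10) = 1.05.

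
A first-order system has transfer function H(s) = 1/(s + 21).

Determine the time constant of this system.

For H(s) = 1/(s + 1/τ), the pole is at -1/τ = -21, so τ = 1/21 = 0.0476 s.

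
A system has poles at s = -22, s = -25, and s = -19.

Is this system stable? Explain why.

All poles are in the left half-plane. System is stable.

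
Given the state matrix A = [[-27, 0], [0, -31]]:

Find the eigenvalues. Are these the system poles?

For diagonal matrix, eigenvalues are diagonal entries: λ₁ = -27, λ₂ = -31. Eigenvalues of A = system poles.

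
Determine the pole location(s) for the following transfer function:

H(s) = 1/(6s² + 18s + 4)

Discriminant = 18² - 4×6×4 = 324 - 96 = 228 > 0, so two distinct real poles. Using quadratic formula: s = (-18 ± √228)/(2×6) = (-18 ± √228)/12, with √228 ≈ 15.0997. s₁ ≈ -0.2417, s₂ ≈ -2.7583. Poles: s₁ = -0.2417, s₂ = -2.7583.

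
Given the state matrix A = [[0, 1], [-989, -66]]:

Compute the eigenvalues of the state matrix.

det(A - λI) = λ² - (-66)λ + 989 = (λ - (-23))(λ - (-43)). Eigenvalues: -23, -43.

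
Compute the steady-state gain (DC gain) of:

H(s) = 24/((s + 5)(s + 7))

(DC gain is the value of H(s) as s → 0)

DC gain = H(0) = 24/(5 × 7) = 24/35 = 0.6857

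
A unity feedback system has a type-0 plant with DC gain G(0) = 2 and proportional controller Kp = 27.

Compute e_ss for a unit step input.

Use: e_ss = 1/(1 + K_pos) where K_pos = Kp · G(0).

K_pos = Kp · G(0) = 27 × 2 = 54. e_ss = 1/(1 + 54) = 0.0182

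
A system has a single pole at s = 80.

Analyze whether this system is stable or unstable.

Pole at s = 80 is in the right half-plane. Unstable.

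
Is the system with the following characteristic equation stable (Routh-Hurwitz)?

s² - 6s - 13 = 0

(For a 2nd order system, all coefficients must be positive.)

Coefficients: 1, -6, -13. b=-6, c=-13 not positive, so system is unstable.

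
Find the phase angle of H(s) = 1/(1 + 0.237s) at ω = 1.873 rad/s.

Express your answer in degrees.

Phase = -arctan(ωτ) = -arctan(1.873 × 0.237) = -23.9°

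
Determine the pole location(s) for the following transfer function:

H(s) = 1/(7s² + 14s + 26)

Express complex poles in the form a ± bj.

Discriminant = 14² - 4×7×26 = 196 - 728 = -532 < 0, so the poles are a complex conjugate pair s = (-14 ± j√532)/(2×7). Real part = -14/(2×7) = -14/14 = -1; imaginary part = ±√532/(2×7) ≈ 1.6475. Poles: s = -1 ± 1.6475j.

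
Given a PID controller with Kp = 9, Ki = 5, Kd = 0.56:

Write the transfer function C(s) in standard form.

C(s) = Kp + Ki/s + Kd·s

Substituting values: C(s) = 9 + 5/s + 0.56s = (0.56s² + 9s + 5)/s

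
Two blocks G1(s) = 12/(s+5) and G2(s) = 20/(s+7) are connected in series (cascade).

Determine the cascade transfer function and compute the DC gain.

Series: multiply transfer functions. G_eq = 12/(s+5) × 20/(s+7) = 240/((s+5)(s+7)). DC gain = 240/(5×7) = 6.8571.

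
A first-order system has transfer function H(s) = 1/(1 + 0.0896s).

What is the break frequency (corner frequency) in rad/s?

Corner frequency = 1/τ = 1/0.0896 = 11.161 rad/s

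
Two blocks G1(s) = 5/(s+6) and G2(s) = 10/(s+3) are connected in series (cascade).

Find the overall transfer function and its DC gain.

Series: multiply transfer functions. G_eq = 5/(s+6) × 10/(s+3) = 50/((s+6)(s+3)). DC gain = 50/(6×3) = 2.7778.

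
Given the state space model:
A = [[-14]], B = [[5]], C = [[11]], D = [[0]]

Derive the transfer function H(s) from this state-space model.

(sI - A)⁻¹ = 1/(s + 14). H(s) = 11 × 5/(s + 14) + 0 = 55/(s + 14).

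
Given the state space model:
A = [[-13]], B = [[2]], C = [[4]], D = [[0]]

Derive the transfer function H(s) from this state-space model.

(sI - A)⁻¹ = 1/(s + 13). H(s) = 4 × 2/(s + 13) + 0 = 8/(s + 13).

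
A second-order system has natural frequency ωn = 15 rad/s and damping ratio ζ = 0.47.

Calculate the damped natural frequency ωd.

ωd = ωn√(1 - ζ²) = 15√(1 - 0.47²) = 13.24 rad/s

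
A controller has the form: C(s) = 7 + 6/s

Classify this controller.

This is a Proportional-Integral (PI) controller.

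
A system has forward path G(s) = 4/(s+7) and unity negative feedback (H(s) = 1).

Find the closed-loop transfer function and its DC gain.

T(s) = G/(1+GH) = [4/(s+7)] / [1 + 4/(s+7)] = 4/(s+7+4) = 4/(s+11). DC gain = 4/11 = 0.3636.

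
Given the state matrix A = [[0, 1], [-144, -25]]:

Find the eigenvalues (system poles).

det(A - λI) = λ² - (-25)λ + 144 = (λ - (-16))(λ - (-9)). Eigenvalues: -16, -9.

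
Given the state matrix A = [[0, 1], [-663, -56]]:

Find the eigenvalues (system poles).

det(A - λI) = λ² - (-56)λ + 663 = (λ - (-39))(λ - (-17)). Eigenvalues: -39, -17.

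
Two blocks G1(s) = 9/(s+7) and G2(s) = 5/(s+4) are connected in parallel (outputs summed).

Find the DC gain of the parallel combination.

Parallel: G_eq = G1 + G2. DC gain = G1(0) + G2(0) = 9/7 + 5/4 = 1.2857 + 1.25 = 2.5357.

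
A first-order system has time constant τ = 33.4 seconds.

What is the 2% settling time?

For first-order system, 2% settling time ≈ 4τ = 4 × 33.4 = 133.6 s.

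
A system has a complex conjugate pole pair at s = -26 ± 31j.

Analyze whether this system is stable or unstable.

Real part of poles is -26 (< 0, left half-plane). Stable.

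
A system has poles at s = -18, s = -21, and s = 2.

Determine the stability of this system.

Pole(s) at s = 2 are not in the left half-plane. System is unstable.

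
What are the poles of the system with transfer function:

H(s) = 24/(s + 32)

Pole is where denominator = 0: s + 32 = 0, so s = -32.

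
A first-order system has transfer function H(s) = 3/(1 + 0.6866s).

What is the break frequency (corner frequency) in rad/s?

Corner frequency = 1/τ = 1/0.6866 = 1.456 rad/s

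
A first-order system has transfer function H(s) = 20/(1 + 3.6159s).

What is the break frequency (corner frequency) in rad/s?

Corner frequency = 1/τ = 1/3.6159 = 0.277 rad/s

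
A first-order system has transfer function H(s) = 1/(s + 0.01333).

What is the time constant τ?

For H(s) = 1/(s + 1/τ), the pole is at -1/τ = -0.01333, so τ = 1/0.01333 = 75.02 s.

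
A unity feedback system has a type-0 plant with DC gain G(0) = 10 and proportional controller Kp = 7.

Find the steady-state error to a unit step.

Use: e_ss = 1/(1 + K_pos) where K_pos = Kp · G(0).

K_pos = Kp · G(0) = 7 × 10 = 70. e_ss = 1/(1 + 70) = 0.0141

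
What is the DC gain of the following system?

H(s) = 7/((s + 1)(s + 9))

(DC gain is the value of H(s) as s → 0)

DC gain = H(0) = 7/(1 × 9) = 7/9 = 0.7778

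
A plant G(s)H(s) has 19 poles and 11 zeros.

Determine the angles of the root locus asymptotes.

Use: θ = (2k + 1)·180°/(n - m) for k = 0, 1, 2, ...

n - m = 19 - 11 = 8. Angles: θk = (2k + 1)·180°/8 = 22.5°, 67.5°, 112.5°, 157.5°, 202.5°, 247.5°, 292.5°, 337.5°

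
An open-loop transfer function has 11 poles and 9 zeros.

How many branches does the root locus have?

Root locus has n branches where n = number of poles = 11.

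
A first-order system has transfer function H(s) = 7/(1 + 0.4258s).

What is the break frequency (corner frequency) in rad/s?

Corner frequency = 1/τ = 1/0.4258 = 2.349 rad/s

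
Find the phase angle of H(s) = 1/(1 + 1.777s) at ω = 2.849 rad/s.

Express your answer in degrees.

Phase = -arctan(ωτ) = -arctan(2.849 × 1.777) = -78.8°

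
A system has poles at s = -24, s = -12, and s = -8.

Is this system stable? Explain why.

All poles are in the left half-plane. System is stable.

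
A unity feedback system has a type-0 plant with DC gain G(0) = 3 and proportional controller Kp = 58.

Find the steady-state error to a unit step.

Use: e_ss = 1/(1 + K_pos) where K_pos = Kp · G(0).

K_pos = Kp · G(0) = 58 × 3 = 174. e_ss = 1/(1 + 174) = 0.0057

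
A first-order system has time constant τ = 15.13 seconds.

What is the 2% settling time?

For first-order system, 2% settling time ≈ 4τ = 4 × 15.13 = 60.52 s.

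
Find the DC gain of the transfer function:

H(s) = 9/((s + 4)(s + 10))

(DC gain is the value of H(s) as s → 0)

DC gain = H(0) = 9/(4 × 10) = 9/40 = 0.225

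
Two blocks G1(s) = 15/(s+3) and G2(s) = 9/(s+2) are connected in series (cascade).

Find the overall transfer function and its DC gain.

Series: multiply transfer functions. G_eq = 15/(s+3) × 9/(s+2) = 135/((s+3)(s+2)). DC gain = 135/(3×2) = 22.5.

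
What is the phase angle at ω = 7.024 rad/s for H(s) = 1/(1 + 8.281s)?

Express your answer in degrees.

Phase = -arctan(ωτ) = -arctan(7.024 × 8.281) = -89.0°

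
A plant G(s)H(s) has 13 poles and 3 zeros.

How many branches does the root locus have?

Root locus has n branches where n = number of poles = 13.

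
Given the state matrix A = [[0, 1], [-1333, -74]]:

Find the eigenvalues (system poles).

det(A - λI) = λ² - (-74)λ + 1333 = (λ - (-31))(λ - (-43)). Eigenvalues: -31, -43.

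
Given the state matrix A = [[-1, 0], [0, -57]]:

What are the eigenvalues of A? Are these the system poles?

For diagonal matrix, eigenvalues are diagonal entries: λ₁ = -1, λ₂ = -57. Eigenvalues of A = system poles.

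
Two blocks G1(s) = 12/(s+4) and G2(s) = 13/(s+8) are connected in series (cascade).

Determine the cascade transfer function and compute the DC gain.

Series: multiply transfer functions. G_eq = 12/(s+4) × 13/(s+8) = 156/((s+4)(s+8)). DC gain = 156/(4×8) = 4.875.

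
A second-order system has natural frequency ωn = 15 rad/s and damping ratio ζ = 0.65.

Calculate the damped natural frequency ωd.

ωd = ωn√(1 - ζ²) = 15√(1 - 0.65²) = 11.4 rad/s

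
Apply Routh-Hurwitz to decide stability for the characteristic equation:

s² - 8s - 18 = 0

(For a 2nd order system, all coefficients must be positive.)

Coefficients: 1, -8, -18. b=-8, c=-18 not positive, so system is unstable.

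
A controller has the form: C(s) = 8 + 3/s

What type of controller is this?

This is a Proportional-Integral (PI) controller.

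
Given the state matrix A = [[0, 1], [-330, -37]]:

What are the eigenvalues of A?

det(A - λI) = λ² - (-37)λ + 330 = (λ - (-15))(λ - (-22)). Eigenvalues: -15, -22.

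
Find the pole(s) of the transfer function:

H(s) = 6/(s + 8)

Pole is where denominator = 0: s + 8 = 0, so s = -8.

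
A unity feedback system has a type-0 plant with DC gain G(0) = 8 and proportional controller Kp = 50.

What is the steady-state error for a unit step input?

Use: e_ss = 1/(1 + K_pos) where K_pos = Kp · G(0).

K_pos = Kp · G(0) = 50 × 8 = 400. e_ss = 1/(1 + 400) = 0.0025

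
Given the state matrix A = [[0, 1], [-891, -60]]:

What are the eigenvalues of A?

det(A - λI) = λ² - (-60)λ + 891 = (λ - (-27))(λ - (-33)). Eigenvalues: -27, -33.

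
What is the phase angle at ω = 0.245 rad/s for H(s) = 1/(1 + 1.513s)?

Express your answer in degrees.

Phase = -arctan(ωτ) = -arctan(0.245 × 1.513) = -20.3°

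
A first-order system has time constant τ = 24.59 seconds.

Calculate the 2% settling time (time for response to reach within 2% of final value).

For first-order system, 2% settling time ≈ 4τ = 4 × 24.59 = 98.36 s.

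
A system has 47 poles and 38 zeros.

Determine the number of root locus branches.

Root locus has n branches where n = number of poles = 47.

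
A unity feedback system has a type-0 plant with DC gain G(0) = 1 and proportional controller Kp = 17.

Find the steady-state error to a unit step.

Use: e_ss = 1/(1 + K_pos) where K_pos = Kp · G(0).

K_pos = Kp · G(0) = 17 × 1 = 17. e_ss = 1/(1 + 17) = 0.0556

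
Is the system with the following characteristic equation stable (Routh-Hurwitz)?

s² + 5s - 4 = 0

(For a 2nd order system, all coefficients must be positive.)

Coefficients: 1, 5, -4. c=-4 not positive, so system is unstable.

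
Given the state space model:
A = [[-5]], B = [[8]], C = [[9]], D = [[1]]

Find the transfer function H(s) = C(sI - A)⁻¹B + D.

(sI - A)⁻¹ = 1/(s + 5). H(s) = 9×8/(s + 5) + 1 = (s + 77)/(s + 5).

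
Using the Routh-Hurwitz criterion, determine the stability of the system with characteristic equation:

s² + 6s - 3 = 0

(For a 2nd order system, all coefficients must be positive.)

Coefficients: 1, 6, -3. c=-3 not positive, so system is unstable.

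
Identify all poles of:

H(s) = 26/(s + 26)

Pole is where denominator = 0: s + 26 = 0, so s = -26.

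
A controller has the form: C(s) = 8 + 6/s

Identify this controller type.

This is a Proportional-Integral (PI) controller.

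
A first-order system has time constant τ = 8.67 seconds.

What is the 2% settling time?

For first-order system, 2% settling time ≈ 4τ = 4 × 8.67 = 34.68 s.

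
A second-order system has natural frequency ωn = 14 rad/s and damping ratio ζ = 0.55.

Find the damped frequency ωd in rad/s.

ωd = ωn√(1 - ζ²) = 14√(1 - 0.55²) = 11.69 rad/s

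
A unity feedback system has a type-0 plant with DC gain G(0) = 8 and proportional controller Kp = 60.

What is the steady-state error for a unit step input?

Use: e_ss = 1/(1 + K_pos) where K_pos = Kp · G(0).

K_pos = Kp · G(0) = 60 × 8 = 480. e_ss = 1/(1 + 480) = 0.0021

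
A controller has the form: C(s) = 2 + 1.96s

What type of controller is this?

This is a Proportional-Derivative (PD) controller.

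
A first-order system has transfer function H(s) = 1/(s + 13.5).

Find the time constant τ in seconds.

For H(s) = 1/(s + 1/τ), the pole is at -1/τ = -13.5, so τ = 1/13.5 = 0.0741 s.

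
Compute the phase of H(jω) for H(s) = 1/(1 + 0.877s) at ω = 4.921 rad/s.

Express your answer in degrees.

Phase = -arctan(ωτ) = -arctan(4.921 × 0.877) = -77.0°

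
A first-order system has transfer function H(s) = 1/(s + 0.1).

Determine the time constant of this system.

For H(s) = 1/(s + 1/τ), the pole is at -1/τ = -0.1, so τ = 1/0.1 = 10 s.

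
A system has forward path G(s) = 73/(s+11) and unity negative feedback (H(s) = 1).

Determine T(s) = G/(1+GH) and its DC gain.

T(s) = G/(1+GH) = [73/(s+11)] / [1 + 73/(s+11)] = 73/(s+11+73) = 73/(s+84). DC gain = 73/84 = 0.8690.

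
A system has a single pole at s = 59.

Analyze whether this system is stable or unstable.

Pole at s = 59 is in the right half-plane. Unstable.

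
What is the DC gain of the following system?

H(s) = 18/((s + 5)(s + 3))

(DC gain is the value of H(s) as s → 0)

DC gain = H(0) = 18/(5 × 3) = 18/15 = 1.2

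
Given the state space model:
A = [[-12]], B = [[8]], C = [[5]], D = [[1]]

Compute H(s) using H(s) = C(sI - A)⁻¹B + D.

(sI - A)⁻¹ = 1/(s + 12). H(s) = 5×8/(s + 12) + 1 = (s + 52)/(s + 12).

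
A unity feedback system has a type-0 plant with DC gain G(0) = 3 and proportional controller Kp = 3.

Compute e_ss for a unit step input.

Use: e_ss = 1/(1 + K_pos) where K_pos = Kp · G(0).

K_pos = Kp · G(0) = 3 × 3 = 9. e_ss = 1/(1 + 9) = 0.1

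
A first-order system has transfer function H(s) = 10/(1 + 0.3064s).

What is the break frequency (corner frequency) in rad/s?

Corner frequency = 1/τ = 1/0.3064 = 3.264 rad/s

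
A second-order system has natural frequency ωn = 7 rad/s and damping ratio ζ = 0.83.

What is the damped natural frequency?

ωd = ωn√(1 - ζ²) = 7√(1 - 0.83²) = 3.9 rad/s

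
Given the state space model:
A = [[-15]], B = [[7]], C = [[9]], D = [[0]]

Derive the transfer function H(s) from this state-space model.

(sI - A)⁻¹ = 1/(s + 15). H(s) = 9 × 7/(s + 15) + 0 = 63/(s + 15).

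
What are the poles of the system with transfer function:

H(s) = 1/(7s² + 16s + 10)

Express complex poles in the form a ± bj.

Discriminant = 16² - 4×7×10 = 256 - 280 = -24 < 0, so the poles are a complex conjugate pair s = (-16 ± j√24)/(2×7). Real part = -16/(2×7) = -16/14 ≈ -1.1429; imaginary part = ±√24/(2×7) ≈ 0.3499. Poles: s = -1.1429 ± 0.3499j.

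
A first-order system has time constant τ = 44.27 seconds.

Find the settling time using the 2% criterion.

For first-order system, 2% settling time ≈ 4τ = 4 × 44.27 = 177.08 s.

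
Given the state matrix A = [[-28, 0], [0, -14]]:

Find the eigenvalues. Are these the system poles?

For diagonal matrix, eigenvalues are diagonal entries: λ₁ = -28, λ₂ = -14. Eigenvalues of A = system poles.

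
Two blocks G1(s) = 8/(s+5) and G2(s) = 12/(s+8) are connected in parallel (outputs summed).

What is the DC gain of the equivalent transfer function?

Parallel: G_eq = G1 + G2. DC gain = G1(0) + G2(0) = 8/5 + 12/8 = 1.6 + 1.5 = 3.1.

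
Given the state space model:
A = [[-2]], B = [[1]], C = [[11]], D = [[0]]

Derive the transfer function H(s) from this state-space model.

(sI - A)⁻¹ = 1/(s + 2). H(s) = 11 × 1/(s + 2) + 0 = 11/(s + 2).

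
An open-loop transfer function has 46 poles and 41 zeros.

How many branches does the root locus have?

Root locus has n branches where n = number of poles = 46.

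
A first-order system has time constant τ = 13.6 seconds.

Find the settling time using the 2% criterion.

For first-order system, 2% settling time ≈ 4τ = 4 × 13.6 = 54.4 s.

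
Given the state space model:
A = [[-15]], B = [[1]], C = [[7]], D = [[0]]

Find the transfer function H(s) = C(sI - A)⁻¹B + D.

(sI - A)⁻¹ = 1/(s + 15). H(s) = 7 × 1/(s + 15) + 0 = 7/(s + 15).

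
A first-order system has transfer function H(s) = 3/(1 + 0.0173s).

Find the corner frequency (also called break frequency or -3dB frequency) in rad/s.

Corner frequency = 1/τ = 1/0.0173 = 57.803 rad/s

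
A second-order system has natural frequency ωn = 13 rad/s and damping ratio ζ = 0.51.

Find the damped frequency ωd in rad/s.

ωd = ωn√(1 - ζ²) = 13√(1 - 0.51²) = 11.18 rad/s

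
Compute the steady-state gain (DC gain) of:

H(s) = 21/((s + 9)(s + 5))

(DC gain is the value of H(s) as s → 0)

DC gain = H(0) = 21/(9 × 5) = 21/45 = 0.4667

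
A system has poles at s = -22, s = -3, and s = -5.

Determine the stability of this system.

All poles are in the left half-plane. System is stable.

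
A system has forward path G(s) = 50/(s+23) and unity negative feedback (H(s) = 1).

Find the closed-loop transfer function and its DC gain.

T(s) = G/(1+GH) = [50/(s+23)] / [1 + 50/(s+23)] = 50/(s+23+50) = 50/(s+73). DC gain = 50/73 = 0.6849.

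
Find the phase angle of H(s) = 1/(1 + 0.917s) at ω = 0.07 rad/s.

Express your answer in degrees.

Phase = -arctan(ωτ) = -arctan(0.07 × 0.917) = -3.7°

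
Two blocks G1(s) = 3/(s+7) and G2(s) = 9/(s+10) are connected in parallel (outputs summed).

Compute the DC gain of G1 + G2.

Parallel: G_eq = G1 + G2. DC gain = G1(0) + G2(0) = 3/7 + 9/10 = 0.4286 + 0.9 = 1.3286.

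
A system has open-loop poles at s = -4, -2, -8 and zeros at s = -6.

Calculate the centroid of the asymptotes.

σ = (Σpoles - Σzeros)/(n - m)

σ = (Σpoles - Σzeros)/(n - m) = (-14 - (-6))/(3 - 1) = -8/2 = -4.0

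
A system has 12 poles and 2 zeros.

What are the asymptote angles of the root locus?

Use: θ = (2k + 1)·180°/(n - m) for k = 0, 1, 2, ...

n - m = 12 - 2 = 10. Angles: θk = (2k + 1)·180°/10 = 18°, 54°, 90°, 126°, 162°, 198°, 234°, 270°, 306°, 342°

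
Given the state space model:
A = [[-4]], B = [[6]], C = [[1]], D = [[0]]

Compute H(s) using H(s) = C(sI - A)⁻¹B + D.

(sI - A)⁻¹ = 1/(s + 4). H(s) = 1 × 6/(s + 4) + 0 = 6/(s + 4).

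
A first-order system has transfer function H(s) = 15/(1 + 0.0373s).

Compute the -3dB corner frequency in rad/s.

Corner frequency = 1/τ = 1/0.0373 = 26.81 rad/s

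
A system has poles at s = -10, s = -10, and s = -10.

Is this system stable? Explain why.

All poles are in the left half-plane. System is stable.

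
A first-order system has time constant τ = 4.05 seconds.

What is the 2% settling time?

For first-order system, 2% settling time ≈ 4τ = 4 × 4.05 = 16.2 s.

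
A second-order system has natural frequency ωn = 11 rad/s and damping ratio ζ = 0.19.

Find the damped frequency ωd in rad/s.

ωd = ωn√(1 - ζ²) = 11√(1 - 0.19²) = 10.8 rad/s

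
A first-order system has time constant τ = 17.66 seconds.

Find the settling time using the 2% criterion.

For first-order system, 2% settling time ≈ 4τ = 4 × 17.66 = 70.64 s.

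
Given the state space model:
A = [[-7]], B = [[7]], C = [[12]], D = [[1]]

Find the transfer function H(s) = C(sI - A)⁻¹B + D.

(sI - A)⁻¹ = 1/(s + 7). H(s) = 12×7/(s + 7) + 1 = (s + 91)/(s + 7).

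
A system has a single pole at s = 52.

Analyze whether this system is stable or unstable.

Pole at s = 52 is in the right half-plane. Unstable.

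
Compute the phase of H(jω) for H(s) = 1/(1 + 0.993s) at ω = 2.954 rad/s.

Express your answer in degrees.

Phase = -arctan(ωτ) = -arctan(2.954 × 0.993) = -71.2°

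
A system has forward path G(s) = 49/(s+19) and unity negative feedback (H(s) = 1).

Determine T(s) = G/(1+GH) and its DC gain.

T(s) = G/(1+GH) = [49/(s+19)] / [1 + 49/(s+19)] = 49/(s+19+49) = 49/(s+68). DC gain = 49/68 = 0.7206.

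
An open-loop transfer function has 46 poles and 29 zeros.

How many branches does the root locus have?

Root locus has n branches where n = number of poles = 46.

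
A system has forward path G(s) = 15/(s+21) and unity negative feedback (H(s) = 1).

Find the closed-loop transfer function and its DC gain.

T(s) = G/(1+GH) = [15/(s+21)] / [1 + 15/(s+21)] = 15/(s+21+15) = 15/(s+36). DC gain = 15/36 = 0.4167.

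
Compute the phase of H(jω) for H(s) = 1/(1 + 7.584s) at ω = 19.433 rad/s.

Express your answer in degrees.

Phase = -arctan(ωτ) = -arctan(19.433 × 7.584) = -89.6°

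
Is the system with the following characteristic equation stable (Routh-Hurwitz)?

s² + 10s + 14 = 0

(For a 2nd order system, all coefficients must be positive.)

Coefficients: 1, 10, 14. All positive, so system is stable.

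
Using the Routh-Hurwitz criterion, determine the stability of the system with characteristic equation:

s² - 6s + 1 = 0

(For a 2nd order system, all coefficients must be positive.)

Coefficients: 1, -6, 1. b=-6 not positive, so system is unstable.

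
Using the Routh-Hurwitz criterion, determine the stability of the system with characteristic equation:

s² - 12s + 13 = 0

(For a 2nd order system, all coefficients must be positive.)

Coefficients: 1, -12, 13. b=-12 not positive, so system is unstable.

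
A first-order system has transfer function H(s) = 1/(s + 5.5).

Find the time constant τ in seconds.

For H(s) = 1/(s + 1/τ), the pole is at -1/τ = -5.5, so τ = 1/5.5 = 0.1818 s.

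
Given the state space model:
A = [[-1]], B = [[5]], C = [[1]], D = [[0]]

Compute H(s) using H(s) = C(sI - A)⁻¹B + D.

(sI - A)⁻¹ = 1/(s + 1). H(s) = 1 × 5/(s + 1) + 0 = 5/(s + 1).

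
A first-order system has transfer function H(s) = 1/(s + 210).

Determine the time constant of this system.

For H(s) = 1/(s + 1/τ), the pole is at -1/τ = -210, so τ = 1/210 = 0.0048 s.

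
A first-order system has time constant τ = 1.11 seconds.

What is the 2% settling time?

For first-order system, 2% settling time ≈ 4τ = 4 × 1.11 = 4.44 s.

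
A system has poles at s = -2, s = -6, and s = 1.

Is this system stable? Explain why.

Pole(s) at s = 1 are not in the left half-plane. System is unstable.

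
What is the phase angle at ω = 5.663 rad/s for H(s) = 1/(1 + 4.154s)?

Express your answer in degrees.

Phase = -arctan(ωτ) = -arctan(5.663 × 4.154) = -87.6°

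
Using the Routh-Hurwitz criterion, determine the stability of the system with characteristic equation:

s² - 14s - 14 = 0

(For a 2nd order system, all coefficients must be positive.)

Coefficients: 1, -14, -14. b=-14, c=-14 not positive, so system is unstable.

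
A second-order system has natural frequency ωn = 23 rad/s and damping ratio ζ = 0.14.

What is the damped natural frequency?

ωd = ωn√(1 - ζ²) = 23√(1 - 0.14²) = 22.77 rad/s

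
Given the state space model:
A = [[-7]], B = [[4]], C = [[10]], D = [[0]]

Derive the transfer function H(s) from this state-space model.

(sI - A)⁻¹ = 1/(s + 7). H(s) = 10 × 4/(s + 7) + 0 = 40/(s + 7).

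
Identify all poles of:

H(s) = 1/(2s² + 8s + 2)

Discriminant = 8² - 4×2×2 = 64 - 16 = 48 > 0, so two distinct real poles. Using quadratic formula: s = (-8 ± √48)/(2×2) = (-8 ± √48)/4, with √48 ≈ 6.9282. s₁ ≈ -0.2679, s₂ ≈ -3.7321. Poles: s₁ = -0.2679, s₂ = -3.7321.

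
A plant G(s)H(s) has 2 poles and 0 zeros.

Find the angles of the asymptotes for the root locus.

n - m = 2 - 0 = 2. Angles: θk = (2k + 1)·180°/2 = 90°, 270°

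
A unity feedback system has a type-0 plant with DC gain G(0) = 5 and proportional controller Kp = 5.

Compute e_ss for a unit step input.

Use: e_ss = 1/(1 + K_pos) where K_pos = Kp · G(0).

K_pos = Kp · G(0) = 5 × 5 = 25. e_ss = 1/(1 + 25) = 0.0385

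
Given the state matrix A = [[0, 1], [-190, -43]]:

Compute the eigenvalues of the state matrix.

det(A - λI) = λ² - (-43)λ + 190 = (λ - (-38))(λ - (-5)). Eigenvalues: -38, -5.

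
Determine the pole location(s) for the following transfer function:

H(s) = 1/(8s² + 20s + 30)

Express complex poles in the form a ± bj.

Discriminant = 20² - 4×8×30 = 400 - 960 = -560 < 0, so the poles are a complex conjugate pair s = (-20 ± j√560)/(2×8). Real part = -20/(2×8) = -20/16 = -1.25; imaginary part = ±√560/(2×8) ≈ 1.4790. Poles: s = -1.25 ± 1.4790j.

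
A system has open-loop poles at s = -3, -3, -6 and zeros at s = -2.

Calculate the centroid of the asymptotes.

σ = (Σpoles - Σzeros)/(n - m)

σ = (Σpoles - Σzeros)/(n - m) = (-12 - (-2))/(3 - 1) = -10/2 = -5.0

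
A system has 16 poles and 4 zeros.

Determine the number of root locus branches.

Root locus has n branches where n = number of poles = 16.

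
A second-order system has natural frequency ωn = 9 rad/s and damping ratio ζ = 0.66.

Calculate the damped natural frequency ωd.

ωd = ωn√(1 - ζ²) = 9√(1 - 0.66²) = 6.76 rad/s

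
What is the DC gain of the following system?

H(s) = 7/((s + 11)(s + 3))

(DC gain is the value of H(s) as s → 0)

DC gain = H(0) = 7/(11 × 3) = 7/33 = 0.2121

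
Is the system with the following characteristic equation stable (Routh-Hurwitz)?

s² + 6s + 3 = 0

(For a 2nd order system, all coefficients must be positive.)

Coefficients: 1, 6, 3. All positive, so system is stable.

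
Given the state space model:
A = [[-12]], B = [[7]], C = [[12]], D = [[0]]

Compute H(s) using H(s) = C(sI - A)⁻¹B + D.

(sI - A)⁻¹ = 1/(s + 12). H(s) = 12 × 7/(s + 12) + 0 = 84/(s + 12).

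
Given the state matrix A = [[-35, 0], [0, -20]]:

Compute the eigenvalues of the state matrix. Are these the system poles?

For diagonal matrix, eigenvalues are diagonal entries: λ₁ = -35, λ₂ = -20. Eigenvalues of A = system poles.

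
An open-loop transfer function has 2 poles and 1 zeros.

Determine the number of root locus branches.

Root locus has n branches where n = number of poles = 2.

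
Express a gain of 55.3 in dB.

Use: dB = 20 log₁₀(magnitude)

dB = 20 log₁₀(55.3) = 34.9 dB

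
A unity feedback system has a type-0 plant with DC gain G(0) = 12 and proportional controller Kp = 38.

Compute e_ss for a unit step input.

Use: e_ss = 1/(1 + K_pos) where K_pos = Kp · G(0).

K_pos = Kp · G(0) = 38 × 12 = 456. e_ss = 1/(1 + 456) = 0.0022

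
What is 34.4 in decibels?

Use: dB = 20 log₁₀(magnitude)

dB = 20 log₁₀(34.4) = 30.7 dB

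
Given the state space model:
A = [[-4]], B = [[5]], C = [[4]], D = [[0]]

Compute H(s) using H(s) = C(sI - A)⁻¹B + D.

(sI - A)⁻¹ = 1/(s + 4). H(s) = 4 × 5/(s + 4) + 0 = 20/(s + 4).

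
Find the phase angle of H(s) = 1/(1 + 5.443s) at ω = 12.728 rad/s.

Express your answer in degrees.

Phase = -arctan(ωτ) = -arctan(12.728 × 5.443) = -89.2°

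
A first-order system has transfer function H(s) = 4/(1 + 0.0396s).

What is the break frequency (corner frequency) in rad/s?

Corner frequency = 1/τ = 1/0.0396 = 25.253 rad/s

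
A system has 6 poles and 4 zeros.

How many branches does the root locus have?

Root locus has n branches where n = number of poles = 6.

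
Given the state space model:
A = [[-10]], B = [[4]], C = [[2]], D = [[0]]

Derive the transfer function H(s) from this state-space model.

(sI - A)⁻¹ = 1/(s + 10). H(s) = 2 × 4/(s + 10) + 0 = 8/(s + 10).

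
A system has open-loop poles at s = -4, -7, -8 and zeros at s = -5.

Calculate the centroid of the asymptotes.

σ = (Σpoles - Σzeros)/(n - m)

σ = (Σpoles - Σzeros)/(n - m) = (-19 - (-5))/(3 - 1) = -14/2 = -7.0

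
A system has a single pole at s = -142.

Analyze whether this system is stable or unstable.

Pole at s = -142 is in the left half-plane. Stable.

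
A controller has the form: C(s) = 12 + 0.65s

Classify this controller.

This is a Proportional-Derivative (PD) controller.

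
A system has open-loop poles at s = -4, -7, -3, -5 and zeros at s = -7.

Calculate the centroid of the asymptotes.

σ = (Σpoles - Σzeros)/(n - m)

σ = (Σpoles - Σzeros)/(n - m) = (-19 - (-7))/(4 - 1) = -12/3 = -4.0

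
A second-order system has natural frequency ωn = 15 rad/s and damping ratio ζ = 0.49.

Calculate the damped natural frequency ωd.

ωd = ωn√(1 - ζ²) = 15√(1 - 0.49²) = 13.08 rad/s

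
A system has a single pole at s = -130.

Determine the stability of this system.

Pole at s = -130 is in the left half-plane. Stable.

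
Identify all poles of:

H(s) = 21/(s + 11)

Pole is where denominator = 0: s + 11 = 0, so s = -11.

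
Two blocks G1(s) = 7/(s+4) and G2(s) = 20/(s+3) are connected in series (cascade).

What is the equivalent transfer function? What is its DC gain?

Series: multiply transfer functions. G_eq = 7/(s+4) × 20/(s+3) = 140/((s+4)(s+3)). DC gain = 140/(4×3) = 11.6667.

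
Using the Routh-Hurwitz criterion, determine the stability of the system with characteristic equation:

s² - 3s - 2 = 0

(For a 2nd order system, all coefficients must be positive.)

Coefficients: 1, -3, -2. b=-3, c=-2 not positive, so system is unstable.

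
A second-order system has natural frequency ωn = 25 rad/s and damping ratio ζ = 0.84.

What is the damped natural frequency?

ωd = ωn√(1 - ζ²) = 25√(1 - 0.84²) = 13.56 rad/s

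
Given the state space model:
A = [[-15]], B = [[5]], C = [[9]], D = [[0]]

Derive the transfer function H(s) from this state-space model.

(sI - A)⁻¹ = 1/(s + 15). H(s) = 9 × 5/(s + 15) + 0 = 45/(s + 15).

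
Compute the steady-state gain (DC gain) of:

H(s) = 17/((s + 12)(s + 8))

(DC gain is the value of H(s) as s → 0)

DC gain = H(0) = 17/(12 × 8) = 17/96 = 0.1771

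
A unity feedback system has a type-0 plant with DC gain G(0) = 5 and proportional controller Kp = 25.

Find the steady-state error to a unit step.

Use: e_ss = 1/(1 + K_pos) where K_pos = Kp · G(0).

K_pos = Kp · G(0) = 25 × 5 = 125. e_ss = 1/(1 + 125) = 0.0079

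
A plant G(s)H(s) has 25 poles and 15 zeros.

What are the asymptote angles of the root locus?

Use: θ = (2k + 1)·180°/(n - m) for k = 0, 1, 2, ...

n - m = 25 - 15 = 10. Angles: θk = (2k + 1)·180°/10 = 18°, 54°, 90°, 126°, 162°, 198°, 234°, 270°, 306°, 342°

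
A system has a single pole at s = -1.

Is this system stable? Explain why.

Pole at s = -1 is in the left half-plane. Stable.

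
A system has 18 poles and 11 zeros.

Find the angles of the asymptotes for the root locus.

n - m = 18 - 11 = 7. Angles: θk = (2k + 1)·180°/7 = 25.71°, 77.14°, 128.57°, 180°, 231.43°, 282.86°, 334.29°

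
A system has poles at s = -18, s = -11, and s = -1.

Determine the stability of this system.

All poles are in the left half-plane. System is stable.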